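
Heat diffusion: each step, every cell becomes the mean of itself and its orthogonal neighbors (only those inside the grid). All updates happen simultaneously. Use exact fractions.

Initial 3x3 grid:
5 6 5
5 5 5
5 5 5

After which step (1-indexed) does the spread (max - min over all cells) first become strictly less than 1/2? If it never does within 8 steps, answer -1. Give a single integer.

Step 1: max=16/3, min=5, spread=1/3
  -> spread < 1/2 first at step 1
Step 2: max=1267/240, min=5, spread=67/240
Step 3: max=11237/2160, min=1007/200, spread=1807/10800
Step 4: max=4477963/864000, min=27361/5400, spread=33401/288000
Step 5: max=40109933/7776000, min=2743391/540000, spread=3025513/38880000
Step 6: max=16016926867/3110400000, min=146755949/28800000, spread=53531/995328
Step 7: max=959152925849/186624000000, min=39671116051/7776000000, spread=450953/11943936
Step 8: max=57496103560603/11197440000000, min=4766608610519/933120000000, spread=3799043/143327232

Answer: 1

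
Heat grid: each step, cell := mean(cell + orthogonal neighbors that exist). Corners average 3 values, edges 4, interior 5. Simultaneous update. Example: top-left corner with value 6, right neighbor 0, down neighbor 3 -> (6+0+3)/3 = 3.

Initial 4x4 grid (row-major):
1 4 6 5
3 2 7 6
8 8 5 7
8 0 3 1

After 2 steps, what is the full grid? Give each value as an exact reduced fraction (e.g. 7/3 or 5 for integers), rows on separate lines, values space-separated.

After step 1:
  8/3 13/4 11/2 17/3
  7/2 24/5 26/5 25/4
  27/4 23/5 6 19/4
  16/3 19/4 9/4 11/3
After step 2:
  113/36 973/240 1177/240 209/36
  1063/240 427/100 111/20 82/15
  1211/240 269/50 114/25 31/6
  101/18 127/30 25/6 32/9

Answer: 113/36 973/240 1177/240 209/36
1063/240 427/100 111/20 82/15
1211/240 269/50 114/25 31/6
101/18 127/30 25/6 32/9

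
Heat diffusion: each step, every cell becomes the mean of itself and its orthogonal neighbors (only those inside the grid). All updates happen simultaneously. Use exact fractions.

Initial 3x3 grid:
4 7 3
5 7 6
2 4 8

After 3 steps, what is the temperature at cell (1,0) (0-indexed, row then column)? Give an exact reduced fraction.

Answer: 3937/800

Derivation:
Step 1: cell (1,0) = 9/2
Step 2: cell (1,0) = 193/40
Step 3: cell (1,0) = 3937/800
Full grid after step 3:
  11003/2160 76841/14400 12053/2160
  3937/800 7973/1500 20179/3600
  10423/2160 74741/14400 1337/240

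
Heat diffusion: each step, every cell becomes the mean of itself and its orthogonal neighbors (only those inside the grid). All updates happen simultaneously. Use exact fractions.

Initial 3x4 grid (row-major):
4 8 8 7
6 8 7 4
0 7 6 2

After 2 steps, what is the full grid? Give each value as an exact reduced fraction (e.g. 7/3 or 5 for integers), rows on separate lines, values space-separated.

After step 1:
  6 7 15/2 19/3
  9/2 36/5 33/5 5
  13/3 21/4 11/2 4
After step 2:
  35/6 277/40 823/120 113/18
  661/120 611/100 159/25 329/60
  169/36 1337/240 427/80 29/6

Answer: 35/6 277/40 823/120 113/18
661/120 611/100 159/25 329/60
169/36 1337/240 427/80 29/6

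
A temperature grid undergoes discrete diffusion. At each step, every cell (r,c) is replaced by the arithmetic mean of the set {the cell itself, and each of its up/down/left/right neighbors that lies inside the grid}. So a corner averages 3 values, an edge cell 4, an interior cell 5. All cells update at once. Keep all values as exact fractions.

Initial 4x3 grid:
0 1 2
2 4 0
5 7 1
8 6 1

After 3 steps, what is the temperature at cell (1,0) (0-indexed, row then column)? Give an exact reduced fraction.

Answer: 7423/2400

Derivation:
Step 1: cell (1,0) = 11/4
Step 2: cell (1,0) = 241/80
Step 3: cell (1,0) = 7423/2400
Full grid after step 3:
  389/180 9241/4800 407/240
  7423/2400 673/250 2699/1200
  31889/7200 7699/2000 2783/900
  11051/2160 3631/800 3983/1080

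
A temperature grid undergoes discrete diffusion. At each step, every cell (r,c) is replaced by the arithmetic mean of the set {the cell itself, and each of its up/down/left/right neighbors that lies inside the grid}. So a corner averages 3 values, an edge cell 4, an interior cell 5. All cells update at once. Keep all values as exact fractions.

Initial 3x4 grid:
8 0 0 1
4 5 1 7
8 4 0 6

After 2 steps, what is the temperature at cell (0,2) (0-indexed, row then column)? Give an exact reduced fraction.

Step 1: cell (0,2) = 1/2
Step 2: cell (0,2) = 541/240
Full grid after step 2:
  9/2 211/80 541/240 83/36
  1103/240 383/100 62/25 267/80
  95/18 227/60 209/60 65/18

Answer: 541/240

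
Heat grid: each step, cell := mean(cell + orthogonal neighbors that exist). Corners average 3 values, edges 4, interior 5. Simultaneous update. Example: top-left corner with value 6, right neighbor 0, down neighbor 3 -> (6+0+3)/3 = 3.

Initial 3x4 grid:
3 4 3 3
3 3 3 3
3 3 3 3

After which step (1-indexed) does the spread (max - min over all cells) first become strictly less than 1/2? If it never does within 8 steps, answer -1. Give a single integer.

Answer: 1

Derivation:
Step 1: max=10/3, min=3, spread=1/3
  -> spread < 1/2 first at step 1
Step 2: max=391/120, min=3, spread=31/120
Step 3: max=3451/1080, min=3, spread=211/1080
Step 4: max=340897/108000, min=5447/1800, spread=14077/108000
Step 5: max=3056407/972000, min=327683/108000, spread=5363/48600
Step 6: max=91220809/29160000, min=182869/60000, spread=93859/1166400
Step 7: max=5459074481/1749600000, min=296936467/97200000, spread=4568723/69984000
Step 8: max=326708435629/104976000000, min=8929618889/2916000000, spread=8387449/167961600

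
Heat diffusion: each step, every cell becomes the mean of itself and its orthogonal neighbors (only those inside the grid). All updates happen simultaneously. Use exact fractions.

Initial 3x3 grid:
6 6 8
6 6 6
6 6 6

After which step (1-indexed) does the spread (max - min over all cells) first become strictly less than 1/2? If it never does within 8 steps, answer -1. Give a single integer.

Answer: 3

Derivation:
Step 1: max=20/3, min=6, spread=2/3
Step 2: max=59/9, min=6, spread=5/9
Step 3: max=689/108, min=6, spread=41/108
  -> spread < 1/2 first at step 3
Step 4: max=41011/6480, min=1091/180, spread=347/1296
Step 5: max=2439737/388800, min=10957/1800, spread=2921/15552
Step 6: max=145796539/23328000, min=1321483/216000, spread=24611/186624
Step 7: max=8716802033/1399680000, min=29816741/4860000, spread=207329/2239488
Step 8: max=521914752451/83980800000, min=1594001599/259200000, spread=1746635/26873856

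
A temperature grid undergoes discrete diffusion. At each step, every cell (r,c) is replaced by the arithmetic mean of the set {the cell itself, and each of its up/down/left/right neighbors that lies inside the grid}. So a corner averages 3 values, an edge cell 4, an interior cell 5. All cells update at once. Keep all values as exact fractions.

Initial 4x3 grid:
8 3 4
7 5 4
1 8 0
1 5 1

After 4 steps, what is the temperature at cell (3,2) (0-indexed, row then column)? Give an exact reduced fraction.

Answer: 142643/43200

Derivation:
Step 1: cell (3,2) = 2
Step 2: cell (3,2) = 3
Step 3: cell (3,2) = 2171/720
Step 4: cell (3,2) = 142643/43200
Full grid after step 4:
  8837/1800 1015309/216000 34829/8100
  42101/9000 194833/45000 109553/27000
  54329/13500 1391539/360000 3529/1000
  474529/129600 2926721/864000 142643/43200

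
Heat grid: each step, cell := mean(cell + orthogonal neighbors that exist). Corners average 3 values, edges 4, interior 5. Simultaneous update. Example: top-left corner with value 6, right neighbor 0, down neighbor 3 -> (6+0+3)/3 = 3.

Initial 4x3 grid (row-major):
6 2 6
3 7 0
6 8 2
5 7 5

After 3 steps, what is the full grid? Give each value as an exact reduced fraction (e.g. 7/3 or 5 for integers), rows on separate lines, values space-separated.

Answer: 1925/432 12593/2880 1631/432
1811/360 1061/240 3037/720
643/120 1249/240 3253/720
835/144 15577/2880 2183/432

Derivation:
After step 1:
  11/3 21/4 8/3
  11/2 4 15/4
  11/2 6 15/4
  6 25/4 14/3
After step 2:
  173/36 187/48 35/9
  14/3 49/10 85/24
  23/4 51/10 109/24
  71/12 275/48 44/9
After step 3:
  1925/432 12593/2880 1631/432
  1811/360 1061/240 3037/720
  643/120 1249/240 3253/720
  835/144 15577/2880 2183/432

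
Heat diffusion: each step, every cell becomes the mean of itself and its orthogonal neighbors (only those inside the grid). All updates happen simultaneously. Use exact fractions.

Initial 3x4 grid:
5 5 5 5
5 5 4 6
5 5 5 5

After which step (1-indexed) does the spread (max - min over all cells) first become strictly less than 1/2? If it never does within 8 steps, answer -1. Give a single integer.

Step 1: max=16/3, min=19/4, spread=7/12
Step 2: max=31/6, min=243/50, spread=23/75
  -> spread < 1/2 first at step 2
Step 3: max=2191/432, min=4909/1000, spread=8789/54000
Step 4: max=544583/108000, min=355877/72000, spread=4307/43200
Step 5: max=9755381/1944000, min=19801/4000, spread=26419/388800
Step 6: max=1947867443/388800000, min=47548981/9600000, spread=1770697/31104000
Step 7: max=17499033913/3499200000, min=3855498739/777600000, spread=11943167/279936000
Step 8: max=6994778093483/1399680000000, min=1542923682149/311040000000, spread=825944381/22394880000

Answer: 2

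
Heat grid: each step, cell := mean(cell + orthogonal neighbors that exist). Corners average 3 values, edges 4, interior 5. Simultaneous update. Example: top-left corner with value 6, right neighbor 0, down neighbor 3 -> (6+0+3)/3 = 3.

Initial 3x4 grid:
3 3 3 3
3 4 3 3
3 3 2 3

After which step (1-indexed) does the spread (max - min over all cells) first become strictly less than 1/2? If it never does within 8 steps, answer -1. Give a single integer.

Step 1: max=13/4, min=8/3, spread=7/12
Step 2: max=19/6, min=101/36, spread=13/36
  -> spread < 1/2 first at step 2
Step 3: max=1127/360, min=1235/432, spread=587/2160
Step 4: max=135023/43200, min=187837/64800, spread=5879/25920
Step 5: max=8045707/2592000, min=1423351/486000, spread=272701/1555200
Step 6: max=480657893/155520000, min=343862651/116640000, spread=2660923/18662400
Step 7: max=28712678287/9331200000, min=20743075009/6998400000, spread=126629393/1119744000
Step 8: max=1717121249933/559872000000, min=1249348787231/419904000000, spread=1231748807/13436928000

Answer: 2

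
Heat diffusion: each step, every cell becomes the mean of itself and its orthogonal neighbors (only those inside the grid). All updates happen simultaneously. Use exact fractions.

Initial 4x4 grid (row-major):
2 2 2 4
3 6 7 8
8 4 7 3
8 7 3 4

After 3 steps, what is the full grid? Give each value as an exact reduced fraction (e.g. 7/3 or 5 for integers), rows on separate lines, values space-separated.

Answer: 7949/2160 28793/7200 31057/7200 2075/432
16849/3600 27419/6000 30193/6000 4439/900
19913/3600 33859/6000 1217/240 4609/900
13429/2160 40681/7200 38177/7200 10223/2160

Derivation:
After step 1:
  7/3 3 15/4 14/3
  19/4 22/5 6 11/2
  23/4 32/5 24/5 11/2
  23/3 11/2 21/4 10/3
After step 2:
  121/36 809/240 209/48 167/36
  517/120 491/100 489/100 65/12
  737/120 537/100 559/100 287/60
  227/36 1489/240 1133/240 169/36
After step 3:
  7949/2160 28793/7200 31057/7200 2075/432
  16849/3600 27419/6000 30193/6000 4439/900
  19913/3600 33859/6000 1217/240 4609/900
  13429/2160 40681/7200 38177/7200 10223/2160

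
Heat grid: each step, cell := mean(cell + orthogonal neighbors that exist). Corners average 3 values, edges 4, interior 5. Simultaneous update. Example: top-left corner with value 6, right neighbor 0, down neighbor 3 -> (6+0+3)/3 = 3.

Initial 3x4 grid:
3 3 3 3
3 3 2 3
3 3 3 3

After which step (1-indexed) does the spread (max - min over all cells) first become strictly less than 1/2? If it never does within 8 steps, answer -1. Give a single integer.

Step 1: max=3, min=11/4, spread=1/4
  -> spread < 1/2 first at step 1
Step 2: max=3, min=277/100, spread=23/100
Step 3: max=1187/400, min=13589/4800, spread=131/960
Step 4: max=21209/7200, min=123049/43200, spread=841/8640
Step 5: max=4226627/1440000, min=49297949/17280000, spread=56863/691200
Step 6: max=37890457/12960000, min=445025659/155520000, spread=386393/6220800
Step 7: max=15131641187/5184000000, min=178230276869/62208000000, spread=26795339/497664000
Step 8: max=906033850333/311040000000, min=10713624285871/3732480000000, spread=254051069/5971968000

Answer: 1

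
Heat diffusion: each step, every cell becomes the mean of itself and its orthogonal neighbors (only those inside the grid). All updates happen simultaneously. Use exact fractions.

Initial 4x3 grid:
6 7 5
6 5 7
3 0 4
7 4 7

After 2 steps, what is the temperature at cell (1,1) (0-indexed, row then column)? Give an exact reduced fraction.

Answer: 121/25

Derivation:
Step 1: cell (1,1) = 5
Step 2: cell (1,1) = 121/25
Full grid after step 2:
  205/36 281/48 52/9
  61/12 121/25 253/48
  253/60 106/25 359/80
  79/18 521/120 14/3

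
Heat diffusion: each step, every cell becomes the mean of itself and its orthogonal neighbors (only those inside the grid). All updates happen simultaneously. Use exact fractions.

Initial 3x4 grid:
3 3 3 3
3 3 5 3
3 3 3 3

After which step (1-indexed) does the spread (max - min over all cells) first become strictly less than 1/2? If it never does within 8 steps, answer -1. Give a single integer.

Answer: 2

Derivation:
Step 1: max=7/2, min=3, spread=1/2
Step 2: max=173/50, min=3, spread=23/50
  -> spread < 1/2 first at step 2
Step 3: max=8011/2400, min=613/200, spread=131/480
Step 4: max=71351/21600, min=11191/3600, spread=841/4320
Step 5: max=28462051/8640000, min=2253373/720000, spread=56863/345600
Step 6: max=254814341/77760000, min=20429543/6480000, spread=386393/3110400
Step 7: max=101705723131/31104000000, min=8196358813/2592000000, spread=26795339/248832000
Step 8: max=6082535714129/1866240000000, min=493646149667/155520000000, spread=254051069/2985984000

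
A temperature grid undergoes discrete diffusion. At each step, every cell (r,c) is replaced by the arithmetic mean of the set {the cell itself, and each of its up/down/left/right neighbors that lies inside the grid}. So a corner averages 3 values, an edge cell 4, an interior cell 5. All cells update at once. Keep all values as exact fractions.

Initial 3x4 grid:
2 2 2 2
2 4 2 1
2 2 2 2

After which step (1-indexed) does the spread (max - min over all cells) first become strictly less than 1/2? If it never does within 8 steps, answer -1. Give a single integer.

Step 1: max=5/2, min=5/3, spread=5/6
Step 2: max=121/50, min=65/36, spread=553/900
Step 3: max=5587/2400, min=27007/14400, spread=1303/2880
  -> spread < 1/2 first at step 3
Step 4: max=49367/21600, min=251837/129600, spread=8873/25920
Step 5: max=19614427/8640000, min=102301687/51840000, spread=123079/414720
Step 6: max=1162647593/518400000, min=6247717733/3110400000, spread=29126713/124416000
Step 7: max=69330726787/31104000000, min=378406092847/186624000000, spread=300626143/1492992000
Step 8: max=4127436723233/1866240000000, min=22922610885773/11197440000000, spread=14736075629/89579520000

Answer: 3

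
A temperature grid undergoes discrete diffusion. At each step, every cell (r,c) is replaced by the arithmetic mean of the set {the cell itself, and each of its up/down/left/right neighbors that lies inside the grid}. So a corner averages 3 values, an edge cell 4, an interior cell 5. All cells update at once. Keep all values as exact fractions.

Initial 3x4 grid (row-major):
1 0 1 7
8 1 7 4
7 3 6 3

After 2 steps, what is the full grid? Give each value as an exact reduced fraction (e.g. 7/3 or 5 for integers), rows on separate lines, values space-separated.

After step 1:
  3 3/4 15/4 4
  17/4 19/5 19/5 21/4
  6 17/4 19/4 13/3
After step 2:
  8/3 113/40 123/40 13/3
  341/80 337/100 427/100 1043/240
  29/6 47/10 257/60 43/9

Answer: 8/3 113/40 123/40 13/3
341/80 337/100 427/100 1043/240
29/6 47/10 257/60 43/9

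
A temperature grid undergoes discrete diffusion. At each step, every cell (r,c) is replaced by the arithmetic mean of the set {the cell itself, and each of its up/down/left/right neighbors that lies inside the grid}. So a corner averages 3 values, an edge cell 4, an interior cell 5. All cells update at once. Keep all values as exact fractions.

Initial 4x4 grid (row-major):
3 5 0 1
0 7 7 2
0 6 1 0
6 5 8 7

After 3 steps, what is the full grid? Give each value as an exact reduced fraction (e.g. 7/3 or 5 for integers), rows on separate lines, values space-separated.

Answer: 715/216 11861/3600 3743/1200 149/60
2969/900 11309/3000 1647/500 1191/400
3449/900 601/150 4179/1000 1407/400
553/135 8443/1800 2713/600 523/120

Derivation:
After step 1:
  8/3 15/4 13/4 1
  5/2 5 17/5 5/2
  3 19/5 22/5 5/2
  11/3 25/4 21/4 5
After step 2:
  107/36 11/3 57/20 9/4
  79/24 369/100 371/100 47/20
  389/120 449/100 387/100 18/5
  155/36 569/120 209/40 17/4
After step 3:
  715/216 11861/3600 3743/1200 149/60
  2969/900 11309/3000 1647/500 1191/400
  3449/900 601/150 4179/1000 1407/400
  553/135 8443/1800 2713/600 523/120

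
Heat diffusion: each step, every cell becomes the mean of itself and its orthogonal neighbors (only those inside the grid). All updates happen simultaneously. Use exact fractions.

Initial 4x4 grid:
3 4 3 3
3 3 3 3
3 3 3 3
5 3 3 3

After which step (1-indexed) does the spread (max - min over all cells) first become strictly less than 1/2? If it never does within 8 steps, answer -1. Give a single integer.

Step 1: max=11/3, min=3, spread=2/3
Step 2: max=32/9, min=3, spread=5/9
Step 3: max=365/108, min=3, spread=41/108
  -> spread < 1/2 first at step 3
Step 4: max=54103/16200, min=27391/9000, spread=5999/20250
Step 5: max=1597141/486000, min=68759/22500, spread=559733/2430000
Step 6: max=23790473/7290000, min=9967021/3240000, spread=5458703/29160000
Step 7: max=283401107/87480000, min=4172527/1350000, spread=65106787/437400000
Step 8: max=661250377/205031250, min=45184480127/14580000000, spread=16539920137/131220000000

Answer: 3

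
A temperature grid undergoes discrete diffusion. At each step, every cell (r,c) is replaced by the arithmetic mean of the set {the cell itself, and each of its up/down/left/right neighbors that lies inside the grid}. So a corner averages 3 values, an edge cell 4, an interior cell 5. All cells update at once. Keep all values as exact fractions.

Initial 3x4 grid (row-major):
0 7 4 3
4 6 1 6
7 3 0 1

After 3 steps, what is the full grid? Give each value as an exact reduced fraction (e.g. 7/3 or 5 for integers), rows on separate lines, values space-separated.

After step 1:
  11/3 17/4 15/4 13/3
  17/4 21/5 17/5 11/4
  14/3 4 5/4 7/3
After step 2:
  73/18 119/30 59/15 65/18
  1007/240 201/50 307/100 769/240
  155/36 847/240 659/240 19/9
After step 3:
  8797/2160 7189/1800 13123/3600 7739/2160
  59677/14400 11269/3000 1273/375 43187/14400
  4331/1080 26281/7200 20621/7200 1451/540

Answer: 8797/2160 7189/1800 13123/3600 7739/2160
59677/14400 11269/3000 1273/375 43187/14400
4331/1080 26281/7200 20621/7200 1451/540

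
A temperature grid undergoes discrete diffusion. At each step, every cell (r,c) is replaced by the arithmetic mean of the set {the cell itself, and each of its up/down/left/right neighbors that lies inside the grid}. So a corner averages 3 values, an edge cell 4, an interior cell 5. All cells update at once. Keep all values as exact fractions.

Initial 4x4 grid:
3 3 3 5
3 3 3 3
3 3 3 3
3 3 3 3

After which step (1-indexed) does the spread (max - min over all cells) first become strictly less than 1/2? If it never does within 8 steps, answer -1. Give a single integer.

Answer: 3

Derivation:
Step 1: max=11/3, min=3, spread=2/3
Step 2: max=32/9, min=3, spread=5/9
Step 3: max=365/108, min=3, spread=41/108
  -> spread < 1/2 first at step 3
Step 4: max=10763/3240, min=3, spread=1043/3240
Step 5: max=317153/97200, min=3, spread=25553/97200
Step 6: max=9419459/2916000, min=27079/9000, spread=645863/2916000
Step 7: max=280081691/87480000, min=180971/60000, spread=16225973/87480000
Step 8: max=8350677983/2624400000, min=81701/27000, spread=409340783/2624400000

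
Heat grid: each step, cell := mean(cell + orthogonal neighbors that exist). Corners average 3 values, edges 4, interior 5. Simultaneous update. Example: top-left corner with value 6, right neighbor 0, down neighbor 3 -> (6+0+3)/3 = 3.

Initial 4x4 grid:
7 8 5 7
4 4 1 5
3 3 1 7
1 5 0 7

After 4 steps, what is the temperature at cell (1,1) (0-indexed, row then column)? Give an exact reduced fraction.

Answer: 382219/90000

Derivation:
Step 1: cell (1,1) = 4
Step 2: cell (1,1) = 209/50
Step 3: cell (1,1) = 12517/3000
Step 4: cell (1,1) = 382219/90000
Full grid after step 4:
  157417/32400 1041431/216000 1039903/216000 313351/64800
  919631/216000 382219/90000 772741/180000 486479/108000
  84407/24000 207877/60000 338087/90000 87403/21600
  66487/21600 14291/4500 18637/5400 124469/32400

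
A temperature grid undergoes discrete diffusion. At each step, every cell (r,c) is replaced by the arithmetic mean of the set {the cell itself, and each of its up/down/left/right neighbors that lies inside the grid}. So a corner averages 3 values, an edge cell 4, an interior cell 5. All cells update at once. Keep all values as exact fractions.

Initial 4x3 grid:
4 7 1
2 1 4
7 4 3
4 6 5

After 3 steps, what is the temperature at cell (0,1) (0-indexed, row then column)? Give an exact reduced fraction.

Answer: 50461/14400

Derivation:
Step 1: cell (0,1) = 13/4
Step 2: cell (0,1) = 911/240
Step 3: cell (0,1) = 50461/14400
Full grid after step 3:
  1027/270 50461/14400 139/40
  27683/7200 22439/6000 8261/2400
  31273/7200 24629/6000 28573/7200
  5081/1080 66031/14400 2353/540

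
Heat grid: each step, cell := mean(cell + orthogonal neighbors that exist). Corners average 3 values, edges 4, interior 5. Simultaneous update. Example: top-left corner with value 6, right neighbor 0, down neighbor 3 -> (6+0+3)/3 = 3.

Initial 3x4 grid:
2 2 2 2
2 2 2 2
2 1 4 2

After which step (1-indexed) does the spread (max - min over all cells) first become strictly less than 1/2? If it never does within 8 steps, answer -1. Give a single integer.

Answer: 3

Derivation:
Step 1: max=8/3, min=5/3, spread=1
Step 2: max=287/120, min=28/15, spread=21/40
Step 3: max=2507/1080, min=349/180, spread=413/1080
  -> spread < 1/2 first at step 3
Step 4: max=72161/32400, min=106141/54000, spread=21191/81000
Step 5: max=2148167/972000, min=71431/36000, spread=21953/97200
Step 6: max=31710517/14580000, min=19527203/9720000, spread=193577/1166400
Step 7: max=472472507/218700000, min=1177262777/583200000, spread=9919669/69984000
Step 8: max=112520264377/52488000000, min=23709687431/11664000000, spread=18645347/167961600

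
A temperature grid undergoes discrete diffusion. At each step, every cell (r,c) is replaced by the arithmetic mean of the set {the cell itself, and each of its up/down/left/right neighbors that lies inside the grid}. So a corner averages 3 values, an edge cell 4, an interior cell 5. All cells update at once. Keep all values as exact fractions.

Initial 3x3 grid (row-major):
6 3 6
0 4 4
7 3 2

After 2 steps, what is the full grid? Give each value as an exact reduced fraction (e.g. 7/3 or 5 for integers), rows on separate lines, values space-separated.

Answer: 4 893/240 157/36
803/240 99/25 53/15
139/36 197/60 11/3

Derivation:
After step 1:
  3 19/4 13/3
  17/4 14/5 4
  10/3 4 3
After step 2:
  4 893/240 157/36
  803/240 99/25 53/15
  139/36 197/60 11/3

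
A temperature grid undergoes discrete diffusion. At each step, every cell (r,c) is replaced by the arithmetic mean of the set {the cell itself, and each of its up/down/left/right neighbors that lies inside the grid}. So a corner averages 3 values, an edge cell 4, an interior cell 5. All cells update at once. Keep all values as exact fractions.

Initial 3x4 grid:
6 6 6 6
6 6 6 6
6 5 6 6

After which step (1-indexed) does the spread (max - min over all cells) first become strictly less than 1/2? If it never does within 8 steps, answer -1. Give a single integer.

Answer: 1

Derivation:
Step 1: max=6, min=17/3, spread=1/3
  -> spread < 1/2 first at step 1
Step 2: max=6, min=689/120, spread=31/120
Step 3: max=6, min=6269/1080, spread=211/1080
Step 4: max=10753/1800, min=631103/108000, spread=14077/108000
Step 5: max=644317/108000, min=5691593/972000, spread=5363/48600
Step 6: max=357131/60000, min=171219191/29160000, spread=93859/1166400
Step 7: max=577863533/97200000, min=10287325519/1749600000, spread=4568723/69984000
Step 8: max=17314381111/2916000000, min=618075564371/104976000000, spread=8387449/167961600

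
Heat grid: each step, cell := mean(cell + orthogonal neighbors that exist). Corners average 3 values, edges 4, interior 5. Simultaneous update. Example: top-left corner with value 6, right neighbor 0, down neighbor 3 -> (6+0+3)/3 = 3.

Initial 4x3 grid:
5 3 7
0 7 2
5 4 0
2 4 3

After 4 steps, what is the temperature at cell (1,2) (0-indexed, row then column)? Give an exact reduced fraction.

Step 1: cell (1,2) = 4
Step 2: cell (1,2) = 269/80
Step 3: cell (1,2) = 9119/2400
Step 4: cell (1,2) = 28587/8000
Full grid after step 4:
  252787/64800 1656893/432000 42727/10800
  24257/6750 169123/45000 28587/8000
  23597/6750 131451/40000 721229/216000
  421559/129600 933377/288000 394609/129600

Answer: 28587/8000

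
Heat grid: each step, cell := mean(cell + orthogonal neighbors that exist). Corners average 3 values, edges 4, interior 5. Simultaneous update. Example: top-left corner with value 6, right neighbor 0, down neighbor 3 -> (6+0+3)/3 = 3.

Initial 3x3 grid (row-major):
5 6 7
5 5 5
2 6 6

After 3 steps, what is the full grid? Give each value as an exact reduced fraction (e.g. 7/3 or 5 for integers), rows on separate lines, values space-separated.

After step 1:
  16/3 23/4 6
  17/4 27/5 23/4
  13/3 19/4 17/3
After step 2:
  46/9 1349/240 35/6
  1159/240 259/50 1369/240
  40/9 403/80 97/18
After step 3:
  2801/540 78283/14400 2059/360
  70433/14400 15823/3000 79583/14400
  644/135 24061/4800 5807/1080

Answer: 2801/540 78283/14400 2059/360
70433/14400 15823/3000 79583/14400
644/135 24061/4800 5807/1080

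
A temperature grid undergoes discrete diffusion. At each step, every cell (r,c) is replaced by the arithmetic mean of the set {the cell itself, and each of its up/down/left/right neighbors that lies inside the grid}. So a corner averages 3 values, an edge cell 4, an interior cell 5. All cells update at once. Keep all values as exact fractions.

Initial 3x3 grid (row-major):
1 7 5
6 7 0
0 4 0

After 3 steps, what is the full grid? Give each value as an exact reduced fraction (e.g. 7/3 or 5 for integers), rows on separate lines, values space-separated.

After step 1:
  14/3 5 4
  7/2 24/5 3
  10/3 11/4 4/3
After step 2:
  79/18 277/60 4
  163/40 381/100 197/60
  115/36 733/240 85/36
After step 3:
  4709/1080 7567/1800 119/30
  9281/2400 22607/6000 12109/3600
  7433/2160 44711/14400 6263/2160

Answer: 4709/1080 7567/1800 119/30
9281/2400 22607/6000 12109/3600
7433/2160 44711/14400 6263/2160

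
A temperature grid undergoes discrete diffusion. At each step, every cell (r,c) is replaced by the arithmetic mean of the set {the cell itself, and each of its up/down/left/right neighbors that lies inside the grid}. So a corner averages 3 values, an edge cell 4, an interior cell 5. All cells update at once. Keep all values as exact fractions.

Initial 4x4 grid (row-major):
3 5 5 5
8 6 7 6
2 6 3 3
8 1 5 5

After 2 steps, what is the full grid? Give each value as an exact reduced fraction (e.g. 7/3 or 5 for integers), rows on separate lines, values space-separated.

After step 1:
  16/3 19/4 11/2 16/3
  19/4 32/5 27/5 21/4
  6 18/5 24/5 17/4
  11/3 5 7/2 13/3
After step 2:
  89/18 1319/240 1259/240 193/36
  1349/240 249/50 547/100 607/120
  1081/240 129/25 431/100 559/120
  44/9 473/120 529/120 145/36

Answer: 89/18 1319/240 1259/240 193/36
1349/240 249/50 547/100 607/120
1081/240 129/25 431/100 559/120
44/9 473/120 529/120 145/36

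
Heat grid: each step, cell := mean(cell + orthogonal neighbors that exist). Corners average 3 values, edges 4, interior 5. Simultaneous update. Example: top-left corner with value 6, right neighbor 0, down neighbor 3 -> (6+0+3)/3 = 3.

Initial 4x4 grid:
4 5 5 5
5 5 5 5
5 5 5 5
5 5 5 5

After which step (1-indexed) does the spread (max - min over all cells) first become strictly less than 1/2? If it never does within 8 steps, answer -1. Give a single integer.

Answer: 1

Derivation:
Step 1: max=5, min=14/3, spread=1/3
  -> spread < 1/2 first at step 1
Step 2: max=5, min=85/18, spread=5/18
Step 3: max=5, min=1039/216, spread=41/216
Step 4: max=5, min=31357/6480, spread=1043/6480
Step 5: max=5, min=946447/194400, spread=25553/194400
Step 6: max=89921/18000, min=28488541/5832000, spread=645863/5832000
Step 7: max=599029/120000, min=857158309/174960000, spread=16225973/174960000
Step 8: max=269299/54000, min=25766522017/5248800000, spread=409340783/5248800000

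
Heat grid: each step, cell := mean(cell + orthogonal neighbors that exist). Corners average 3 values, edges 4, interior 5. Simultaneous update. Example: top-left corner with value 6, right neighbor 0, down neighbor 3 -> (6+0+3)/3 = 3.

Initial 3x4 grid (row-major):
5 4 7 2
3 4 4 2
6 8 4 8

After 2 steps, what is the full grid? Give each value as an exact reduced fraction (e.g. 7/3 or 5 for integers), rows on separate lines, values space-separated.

After step 1:
  4 5 17/4 11/3
  9/2 23/5 21/5 4
  17/3 11/2 6 14/3
After step 2:
  9/2 357/80 1027/240 143/36
  563/120 119/25 461/100 62/15
  47/9 653/120 611/120 44/9

Answer: 9/2 357/80 1027/240 143/36
563/120 119/25 461/100 62/15
47/9 653/120 611/120 44/9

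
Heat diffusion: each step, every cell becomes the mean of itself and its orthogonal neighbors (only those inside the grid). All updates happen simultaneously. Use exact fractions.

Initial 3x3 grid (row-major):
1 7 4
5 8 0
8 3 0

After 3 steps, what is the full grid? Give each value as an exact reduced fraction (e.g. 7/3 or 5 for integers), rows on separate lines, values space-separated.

After step 1:
  13/3 5 11/3
  11/2 23/5 3
  16/3 19/4 1
After step 2:
  89/18 22/5 35/9
  593/120 457/100 46/15
  187/36 941/240 35/12
After step 3:
  5143/1080 5341/1200 511/135
  35371/7200 25079/6000 6499/1800
  10121/2160 59767/14400 2377/720

Answer: 5143/1080 5341/1200 511/135
35371/7200 25079/6000 6499/1800
10121/2160 59767/14400 2377/720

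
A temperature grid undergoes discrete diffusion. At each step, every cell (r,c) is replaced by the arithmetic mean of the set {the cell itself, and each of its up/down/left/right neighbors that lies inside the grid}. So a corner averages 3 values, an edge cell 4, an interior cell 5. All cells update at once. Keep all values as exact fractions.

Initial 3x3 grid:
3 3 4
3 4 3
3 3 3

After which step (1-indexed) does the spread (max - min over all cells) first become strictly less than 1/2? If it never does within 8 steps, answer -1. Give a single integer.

Step 1: max=7/2, min=3, spread=1/2
Step 2: max=31/9, min=249/80, spread=239/720
  -> spread < 1/2 first at step 2
Step 3: max=23927/7200, min=1127/360, spread=1387/7200
Step 4: max=107641/32400, min=68869/21600, spread=347/2592
Step 5: max=6386477/1944000, min=4135943/1296000, spread=2921/31104
Step 6: max=382346269/116640000, min=249770221/77760000, spread=24611/373248
Step 7: max=22846887593/6998400000, min=15015290687/4665600000, spread=207329/4478976
Step 8: max=1368556475521/419904000000, min=903273926389/279936000000, spread=1746635/53747712

Answer: 2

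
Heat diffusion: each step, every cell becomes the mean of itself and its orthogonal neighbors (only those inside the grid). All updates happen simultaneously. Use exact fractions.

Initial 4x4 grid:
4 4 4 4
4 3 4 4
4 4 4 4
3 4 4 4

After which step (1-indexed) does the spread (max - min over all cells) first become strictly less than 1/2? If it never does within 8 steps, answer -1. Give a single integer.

Answer: 1

Derivation:
Step 1: max=4, min=11/3, spread=1/3
  -> spread < 1/2 first at step 1
Step 2: max=4, min=67/18, spread=5/18
Step 3: max=191/48, min=8113/2160, spread=241/1080
Step 4: max=47501/12000, min=245251/64800, spread=3517/20250
Step 5: max=283709/72000, min=7384921/1944000, spread=137611/972000
Step 6: max=565979/144000, min=44491427/11664000, spread=169109/1458000
Step 7: max=1270290157/324000000, min=6690779173/1749600000, spread=421969187/4374000000
Step 8: max=38034372757/9720000000, min=201214831111/52488000000, spread=5213477221/65610000000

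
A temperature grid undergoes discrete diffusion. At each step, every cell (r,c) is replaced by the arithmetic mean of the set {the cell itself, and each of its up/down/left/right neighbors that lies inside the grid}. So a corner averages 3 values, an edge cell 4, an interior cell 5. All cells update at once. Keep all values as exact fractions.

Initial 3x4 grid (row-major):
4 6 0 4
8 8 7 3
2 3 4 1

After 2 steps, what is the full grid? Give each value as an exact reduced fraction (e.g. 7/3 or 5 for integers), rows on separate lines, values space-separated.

After step 1:
  6 9/2 17/4 7/3
  11/2 32/5 22/5 15/4
  13/3 17/4 15/4 8/3
After step 2:
  16/3 423/80 929/240 31/9
  667/120 501/100 451/100 263/80
  169/36 281/60 113/30 61/18

Answer: 16/3 423/80 929/240 31/9
667/120 501/100 451/100 263/80
169/36 281/60 113/30 61/18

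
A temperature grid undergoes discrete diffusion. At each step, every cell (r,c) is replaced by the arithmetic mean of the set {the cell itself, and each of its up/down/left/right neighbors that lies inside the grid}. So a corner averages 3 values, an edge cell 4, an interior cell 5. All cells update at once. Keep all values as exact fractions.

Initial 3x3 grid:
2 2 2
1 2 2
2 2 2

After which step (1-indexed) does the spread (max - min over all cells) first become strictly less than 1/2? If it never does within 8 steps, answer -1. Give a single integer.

Answer: 1

Derivation:
Step 1: max=2, min=5/3, spread=1/3
  -> spread < 1/2 first at step 1
Step 2: max=2, min=413/240, spread=67/240
Step 3: max=393/200, min=3883/2160, spread=1807/10800
Step 4: max=10439/5400, min=1570037/864000, spread=33401/288000
Step 5: max=1036609/540000, min=14322067/7776000, spread=3025513/38880000
Step 6: max=54844051/28800000, min=5755873133/3110400000, spread=53531/995328
Step 7: max=14760883949/7776000000, min=347215074151/186624000000, spread=450953/11943936
Step 8: max=1765231389481/933120000000, min=20885976439397/11197440000000, spread=3799043/143327232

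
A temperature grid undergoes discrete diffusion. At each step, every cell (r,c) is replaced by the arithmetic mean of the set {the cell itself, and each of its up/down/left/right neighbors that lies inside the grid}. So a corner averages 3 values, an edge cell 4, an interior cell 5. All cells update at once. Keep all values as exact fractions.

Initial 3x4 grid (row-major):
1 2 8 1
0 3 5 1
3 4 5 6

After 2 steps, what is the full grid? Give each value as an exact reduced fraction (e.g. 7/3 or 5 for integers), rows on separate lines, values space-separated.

Answer: 25/12 113/40 457/120 127/36
473/240 81/25 389/100 899/240
47/18 833/240 343/80 49/12

Derivation:
After step 1:
  1 7/2 4 10/3
  7/4 14/5 22/5 13/4
  7/3 15/4 5 4
After step 2:
  25/12 113/40 457/120 127/36
  473/240 81/25 389/100 899/240
  47/18 833/240 343/80 49/12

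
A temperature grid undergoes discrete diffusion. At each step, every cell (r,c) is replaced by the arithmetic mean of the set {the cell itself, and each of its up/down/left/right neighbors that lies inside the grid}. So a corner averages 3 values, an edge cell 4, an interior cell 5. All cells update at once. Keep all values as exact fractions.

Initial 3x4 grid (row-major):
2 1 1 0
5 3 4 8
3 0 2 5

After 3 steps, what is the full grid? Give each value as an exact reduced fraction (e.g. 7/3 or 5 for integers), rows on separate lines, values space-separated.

Answer: 2693/1080 17617/7200 6269/2400 1121/360
38269/14400 15611/6000 6137/2000 16583/4800
1429/540 20017/7200 7669/2400 113/30

Derivation:
After step 1:
  8/3 7/4 3/2 3
  13/4 13/5 18/5 17/4
  8/3 2 11/4 5
After step 2:
  23/9 511/240 197/80 35/12
  671/240 66/25 147/50 317/80
  95/36 601/240 267/80 4
After step 3:
  2693/1080 17617/7200 6269/2400 1121/360
  38269/14400 15611/6000 6137/2000 16583/4800
  1429/540 20017/7200 7669/2400 113/30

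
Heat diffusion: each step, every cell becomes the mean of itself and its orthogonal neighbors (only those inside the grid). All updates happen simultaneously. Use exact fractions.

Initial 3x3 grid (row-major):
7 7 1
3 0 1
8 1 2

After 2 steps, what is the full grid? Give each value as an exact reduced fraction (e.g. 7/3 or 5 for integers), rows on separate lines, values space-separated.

After step 1:
  17/3 15/4 3
  9/2 12/5 1
  4 11/4 4/3
After step 2:
  167/36 889/240 31/12
  497/120 72/25 29/15
  15/4 629/240 61/36

Answer: 167/36 889/240 31/12
497/120 72/25 29/15
15/4 629/240 61/36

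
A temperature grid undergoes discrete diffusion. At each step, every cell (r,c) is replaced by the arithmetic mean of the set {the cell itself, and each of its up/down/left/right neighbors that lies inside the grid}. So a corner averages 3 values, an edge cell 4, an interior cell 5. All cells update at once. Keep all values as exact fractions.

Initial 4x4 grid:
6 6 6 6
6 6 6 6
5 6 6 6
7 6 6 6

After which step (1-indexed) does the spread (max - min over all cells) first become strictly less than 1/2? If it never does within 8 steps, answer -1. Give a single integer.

Answer: 2

Derivation:
Step 1: max=25/4, min=23/4, spread=1/2
Step 2: max=73/12, min=471/80, spread=47/240
  -> spread < 1/2 first at step 2
Step 3: max=14501/2400, min=14191/2400, spread=31/240
Step 4: max=144469/24000, min=128311/21600, spread=17111/216000
Step 5: max=1298189/216000, min=12856927/2160000, spread=124963/2160000
Step 6: max=25937363/4320000, min=115789447/19440000, spread=1857373/38880000
Step 7: max=233385817/38880000, min=5564173/933120, spread=2317913/58320000
Step 8: max=34987813247/5832000000, min=104377794511/17496000000, spread=58564523/1749600000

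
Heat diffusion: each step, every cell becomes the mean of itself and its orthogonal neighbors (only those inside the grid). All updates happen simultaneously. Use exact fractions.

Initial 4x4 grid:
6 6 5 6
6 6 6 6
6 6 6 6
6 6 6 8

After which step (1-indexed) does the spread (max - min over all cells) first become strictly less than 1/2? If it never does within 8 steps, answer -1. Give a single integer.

Answer: 4

Derivation:
Step 1: max=20/3, min=17/3, spread=1
Step 2: max=59/9, min=689/120, spread=293/360
Step 3: max=689/108, min=20999/3600, spread=5903/10800
Step 4: max=102127/16200, min=634037/108000, spread=140429/324000
  -> spread < 1/2 first at step 4
Step 5: max=3032389/486000, min=19135133/3240000, spread=3242381/9720000
Step 6: max=22588411/3645000, min=38385389/6480000, spread=637843/2332800
Step 7: max=21568091/3499200, min=69266591/11664000, spread=7881137/34992000
Step 8: max=40276377851/6561000000, min=52044545243/8748000000, spread=198875027/1049760000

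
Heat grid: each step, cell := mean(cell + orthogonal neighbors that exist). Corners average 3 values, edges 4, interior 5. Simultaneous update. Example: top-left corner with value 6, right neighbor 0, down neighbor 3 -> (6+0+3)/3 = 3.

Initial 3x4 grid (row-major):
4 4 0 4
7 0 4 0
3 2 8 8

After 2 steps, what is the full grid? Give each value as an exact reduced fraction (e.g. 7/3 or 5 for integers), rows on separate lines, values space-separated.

Answer: 7/2 67/20 131/60 25/9
159/40 291/100 183/50 49/15
43/12 323/80 989/240 89/18

Derivation:
After step 1:
  5 2 3 4/3
  7/2 17/5 12/5 4
  4 13/4 11/2 16/3
After step 2:
  7/2 67/20 131/60 25/9
  159/40 291/100 183/50 49/15
  43/12 323/80 989/240 89/18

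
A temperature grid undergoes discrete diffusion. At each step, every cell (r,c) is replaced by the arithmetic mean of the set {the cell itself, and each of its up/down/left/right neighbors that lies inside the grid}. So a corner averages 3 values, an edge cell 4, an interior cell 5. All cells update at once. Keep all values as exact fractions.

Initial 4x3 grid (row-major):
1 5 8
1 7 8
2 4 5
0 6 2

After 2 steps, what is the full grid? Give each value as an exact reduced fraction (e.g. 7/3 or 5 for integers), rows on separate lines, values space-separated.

After step 1:
  7/3 21/4 7
  11/4 5 7
  7/4 24/5 19/4
  8/3 3 13/3
After step 2:
  31/9 235/48 77/12
  71/24 124/25 95/16
  359/120 193/50 1253/240
  89/36 37/10 145/36

Answer: 31/9 235/48 77/12
71/24 124/25 95/16
359/120 193/50 1253/240
89/36 37/10 145/36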